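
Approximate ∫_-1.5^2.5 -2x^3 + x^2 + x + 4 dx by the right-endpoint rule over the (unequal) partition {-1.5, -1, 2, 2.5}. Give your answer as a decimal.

Subinterval widths: 0.5, 3, 0.5.
Right endpoints: -1, 2, 2.5.
f(-1) = 6, f(2) = -6, f(2.5) = -18.5.
Sum = Σ Δx_i · f(x_i).
Sum = -24.25.

-24.25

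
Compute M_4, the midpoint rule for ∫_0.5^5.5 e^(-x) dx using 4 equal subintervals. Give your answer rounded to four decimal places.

0.5649

Δx = (5.5 − 0.5)/4 = 1.25.
Midpoints: 1.125, 2.375, 3.625, 4.875.
f(1.125) ≈ 0.3247, f(2.375) ≈ 0.0930, f(3.625) ≈ 0.0266, f(4.875) ≈ 0.0076.
Sum = Δx · [f(1.125) + f(2.375) + f(3.625) + f(4.875)].
Sum ≈ 0.5649.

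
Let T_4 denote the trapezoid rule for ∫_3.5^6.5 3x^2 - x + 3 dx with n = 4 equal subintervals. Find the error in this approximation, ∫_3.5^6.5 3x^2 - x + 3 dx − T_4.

-0.84375

Exact integral: ∫_3.5^6.5 f(x) dx = 225.75.
T_4 = 226.59375.
Error = 225.75 − 226.59375 = -0.84375.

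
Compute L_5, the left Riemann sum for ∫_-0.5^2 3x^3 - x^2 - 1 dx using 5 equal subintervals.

Δx = (2 − (-0.5))/5 = 0.5.
Left endpoints: -0.5, 0, 0.5, 1, 1.5.
f(-0.5) = -1.625, f(0) = -1, f(0.5) = -0.875, f(1) = 1, f(1.5) = 6.875.
Sum = Δx · [f(-0.5) + f(0) + f(0.5) + f(1) + f(1.5)].
Sum = 2.1875.

2.1875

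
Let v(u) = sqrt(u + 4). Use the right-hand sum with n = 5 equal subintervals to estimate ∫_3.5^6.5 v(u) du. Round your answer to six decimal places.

9.139208

Δu = (6.5 − 3.5)/5 = 0.6.
Right endpoints: 4.1, 4.7, 5.3, 5.9, 6.5.
v(4.1) ≈ 2.846050, v(4.7) ≈ 2.949576, v(5.3) ≈ 3.049590, v(5.9) ≈ 3.146427, v(6.5) ≈ 3.240370.
Sum = Δu · [v(4.1) + v(4.7) + v(5.3) + v(5.9) + v(6.5)].
Sum ≈ 9.139208.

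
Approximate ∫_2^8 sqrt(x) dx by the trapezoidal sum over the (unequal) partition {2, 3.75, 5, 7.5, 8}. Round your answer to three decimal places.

13.150

Subinterval widths: 1.75, 1.25, 2.5, 0.5.
f(2) ≈ 1.414, f(3.75) ≈ 1.936, f(5) ≈ 2.236, f(7.5) ≈ 2.739, f(8) ≈ 2.828.
On each subinterval the trapezoid contributes (Δx_i/2)·[f(x_{i-1}) + f(x_i)].
Sum ≈ 13.150.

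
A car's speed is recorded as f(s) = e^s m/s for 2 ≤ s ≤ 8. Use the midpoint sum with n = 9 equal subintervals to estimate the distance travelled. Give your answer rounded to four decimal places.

Δs = (8 − 2)/9 = 2/3.
Midpoints: 7/3, 3, 11/3, 13/3, 5, 17/3, 19/3, 7, 23/3.
f(7/3) ≈ 10.3123, f(3) ≈ 20.0855, f(11/3) ≈ 39.1213, f(13/3) ≈ 76.1979, f(5) ≈ 148.4132, f(17/3) ≈ 289.0694, f(19/3) ≈ 563.0302, f(7) ≈ 1096.6332, f(23/3) ≈ 2135.9497.
Sum = Δs · [f(7/3) + f(3) + f(11/3) + ...].
Sum ≈ 2919.2084.

2919.2084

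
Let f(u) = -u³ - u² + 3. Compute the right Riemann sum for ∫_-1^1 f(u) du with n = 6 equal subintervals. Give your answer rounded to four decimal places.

Δu = (1 − (-1))/6 = 1/3.
Right endpoints: -2/3, -1/3, 0, 1/3, 2/3, 1.
f(-2/3) = 77/27, f(-1/3) = 79/27, f(0) = 3, f(1/3) = 77/27, f(2/3) = 61/27, f(1) = 1.
Sum = Δu · [f(-2/3) + f(-1/3) + f(0) + ...].
Sum ≈ 4.9630.

4.9630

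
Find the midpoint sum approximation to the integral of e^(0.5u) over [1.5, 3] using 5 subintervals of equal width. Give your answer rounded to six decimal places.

Δu = (3 − 1.5)/5 = 0.3.
Midpoints: 1.65, 1.95, 2.25, 2.55, 2.85.
f(1.65) ≈ 2.281881, f(1.95) ≈ 2.651167, f(2.25) ≈ 3.080217, f(2.55) ≈ 3.578701, f(2.85) ≈ 4.157858.
Sum = Δu · [f(1.65) + f(1.95) + f(2.25) + f(2.55) + f(2.85)].
Sum ≈ 4.724947.

4.724947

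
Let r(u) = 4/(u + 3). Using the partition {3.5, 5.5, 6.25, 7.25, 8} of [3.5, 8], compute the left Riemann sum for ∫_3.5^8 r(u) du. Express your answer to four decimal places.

2.3088

Subinterval widths: 2, 0.75, 1, 0.75.
Left endpoints: 3.5, 5.5, 6.25, 7.25.
r(3.5) = 8/13, r(5.5) = 8/17, r(6.25) = 16/37, r(7.25) = 16/41.
Sum = Σ Δu_i · r(u_i).
Sum ≈ 2.3088.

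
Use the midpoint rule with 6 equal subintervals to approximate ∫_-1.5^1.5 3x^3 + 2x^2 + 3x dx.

4.375

Δx = (1.5 − (-1.5))/6 = 0.5.
Midpoints: -1.25, -0.75, -0.25, 0.25, 0.75, 1.25.
f(-1.25) = -6.484375, f(-0.75) = -2.390625, f(-0.25) = -0.671875, f(0.25) = 0.921875, f(0.75) = 4.640625, f(1.25) = 12.734375.
Sum = Δx · [f(-1.25) + f(-0.75) + f(-0.25) + ...].
Sum = 4.375.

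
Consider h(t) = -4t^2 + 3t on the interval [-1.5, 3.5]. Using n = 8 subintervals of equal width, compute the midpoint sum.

-46.015625

Δt = (3.5 − (-1.5))/8 = 0.625.
Midpoints: -1.1875, -0.5625, 0.0625, 0.6875, 1.3125, 1.9375, 2.5625, 3.1875.
h(-1.1875) = -9.203125, h(-0.5625) = -2.953125, h(0.0625) = 0.171875, h(0.6875) = 0.171875, h(1.3125) = -2.953125, h(1.9375) = -9.203125, h(2.5625) = -18.578125, h(3.1875) = -31.078125.
Sum = Δt · [h(-1.1875) + h(-0.5625) + h(0.0625) + ...].
Sum = -46.015625.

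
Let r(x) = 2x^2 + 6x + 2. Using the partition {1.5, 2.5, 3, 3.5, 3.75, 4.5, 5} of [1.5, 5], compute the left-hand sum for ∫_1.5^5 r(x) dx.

Subinterval widths: 1, 0.5, 0.5, 0.25, 0.75, 0.5.
Left endpoints: 1.5, 2.5, 3, 3.5, 3.75, 4.5.
r(1.5) = 15.5, r(2.5) = 29.5, r(3) = 38, r(3.5) = 47.5, r(3.75) = 52.625, r(4.5) = 69.5.
Sum = Σ Δx_i · r(x_i).
Sum = 135.34375.

135.34375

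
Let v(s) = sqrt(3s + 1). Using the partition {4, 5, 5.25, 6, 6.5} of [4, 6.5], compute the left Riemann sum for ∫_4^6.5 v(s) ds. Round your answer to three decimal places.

Subinterval widths: 1, 0.25, 0.75, 0.5.
Left endpoints: 4, 5, 5.25, 6.
v(4) ≈ 3.606, v(5) ≈ 4.000, v(5.25) ≈ 4.093, v(6) ≈ 4.359.
Sum = Σ Δs_i · v(s_i).
Sum ≈ 9.855.

9.855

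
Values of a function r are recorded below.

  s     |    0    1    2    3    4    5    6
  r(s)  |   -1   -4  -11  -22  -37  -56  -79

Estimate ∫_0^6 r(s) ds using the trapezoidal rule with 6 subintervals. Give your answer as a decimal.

Δs = 1.
T_6 = (1/2)·[(-1) + 2·(-4) + 2·(-11) + 2·(-22) + 2·(-37) + 2·(-56) + (-79)] = -170.

-170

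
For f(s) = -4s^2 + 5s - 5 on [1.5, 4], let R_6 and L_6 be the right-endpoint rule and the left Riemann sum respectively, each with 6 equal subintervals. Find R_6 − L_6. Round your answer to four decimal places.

R_6 ≈ -68.101852.
L_6 ≈ -50.393519.
R_6 − L_6 ≈ -17.7083.

-17.7083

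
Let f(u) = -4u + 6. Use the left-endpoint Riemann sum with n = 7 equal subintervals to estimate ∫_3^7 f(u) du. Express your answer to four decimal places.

-51.4286

Δu = (7 − 3)/7 = 4/7.
Left endpoints: 3, 25/7, 29/7, 33/7, 37/7, 41/7, 45/7.
f(3) = -6, f(25/7) = -58/7, f(29/7) = -74/7, f(33/7) = -90/7, f(37/7) = -106/7, f(41/7) = -122/7, f(45/7) = -138/7.
Sum = Δu · [f(3) + f(25/7) + f(29/7) + ...].
Sum ≈ -51.4286.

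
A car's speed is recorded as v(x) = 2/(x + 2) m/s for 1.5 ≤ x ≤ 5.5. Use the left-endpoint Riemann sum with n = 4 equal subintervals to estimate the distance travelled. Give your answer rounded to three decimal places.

Δx = (5.5 − 1.5)/4 = 1.
Left endpoints: 1.5, 2.5, 3.5, 4.5.
v(1.5) = 4/7, v(2.5) = 4/9, v(3.5) = 4/11, v(4.5) = 4/13.
Sum = Δx · [v(1.5) + v(2.5) + v(3.5) + v(4.5)].
Sum ≈ 1.687.

1.687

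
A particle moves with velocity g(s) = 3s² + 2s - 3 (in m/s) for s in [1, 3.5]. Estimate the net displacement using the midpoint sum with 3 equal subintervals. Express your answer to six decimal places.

45.190972

Δs = (3.5 − 1)/3 = 5/6.
Midpoints: 17/12, 2.25, 37/12.
g(17/12) = 281/48, g(2.25) = 16.6875, g(37/12) = 31.6875.
Sum = Δs · [g(17/12) + g(2.25) + g(37/12)].
Sum ≈ 45.190972.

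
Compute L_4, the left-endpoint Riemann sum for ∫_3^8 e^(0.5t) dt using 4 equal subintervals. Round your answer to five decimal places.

72.15188

Δt = (8 − 3)/4 = 1.25.
Left endpoints: 3, 4.25, 5.5, 6.75.
f(3) ≈ 4.48169, f(4.25) ≈ 8.37290, f(5.5) ≈ 15.64263, f(6.75) ≈ 29.22428.
Sum = Δt · [f(3) + f(4.25) + f(5.5) + f(6.75)].
Sum ≈ 72.15188.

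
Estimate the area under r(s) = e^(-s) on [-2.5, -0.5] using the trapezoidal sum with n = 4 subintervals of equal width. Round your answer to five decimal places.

Δs = (-0.5 − (-2.5))/4 = 0.5.
r(-2.5) ≈ 12.18249, r(-2) ≈ 7.38906, r(-1.5) ≈ 4.48169, r(-1) ≈ 2.71828, r(-0.5) ≈ 1.64872.
T_4 = (Δs/2)·[r(s_0) + 2r(s_1) + 2r(s_2) + 2r(s_3) + r(s_4)].
Sum ≈ 10.75232.

10.75232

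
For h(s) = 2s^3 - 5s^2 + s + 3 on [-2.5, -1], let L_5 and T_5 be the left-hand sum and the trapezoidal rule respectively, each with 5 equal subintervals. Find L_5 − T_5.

-8.55

L_5 = -50.43.
T_5 = -41.88.
L_5 − T_5 = -8.55.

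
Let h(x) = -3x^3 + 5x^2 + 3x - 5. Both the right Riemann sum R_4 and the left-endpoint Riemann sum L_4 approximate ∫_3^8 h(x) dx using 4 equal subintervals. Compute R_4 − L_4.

-1456.25

R_4 = -2931.484375.
L_4 = -1475.234375.
R_4 − L_4 = -1456.25.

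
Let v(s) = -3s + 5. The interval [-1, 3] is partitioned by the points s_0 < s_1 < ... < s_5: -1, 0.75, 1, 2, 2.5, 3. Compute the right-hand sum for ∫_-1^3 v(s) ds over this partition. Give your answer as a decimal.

Subinterval widths: 1.75, 0.25, 1, 0.5, 0.5.
Right endpoints: 0.75, 1, 2, 2.5, 3.
v(0.75) = 2.75, v(1) = 2, v(2) = -1, v(2.5) = -2.5, v(3) = -4.
Sum = Σ Δs_i · v(s_i).
Sum = 1.0625.

1.0625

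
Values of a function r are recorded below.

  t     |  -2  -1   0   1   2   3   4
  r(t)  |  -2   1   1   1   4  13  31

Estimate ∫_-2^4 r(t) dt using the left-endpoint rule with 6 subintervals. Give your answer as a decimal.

Δt = 1.
Sum = 1·[(-2) + 1 + 1 + 1 + 4 + 13] = 18.

18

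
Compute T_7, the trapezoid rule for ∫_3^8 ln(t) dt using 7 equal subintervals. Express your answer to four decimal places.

Δt = (8 − 3)/7 = 5/7.
f(3) ≈ 1.0986, f(26/7) ≈ 1.3122, f(31/7) ≈ 1.4881, f(36/7) ≈ 1.6376, f(41/7) ≈ 1.7677, f(46/7) ≈ 1.8827, f(51/7) ≈ 1.9859, f(8) ≈ 2.0794.
T_7 = (Δt/2)·[f(t_0) + 2f(t_1) + ... + 2f(t_{6}) + f(t_7)].
Sum ≈ 8.3309.

8.3309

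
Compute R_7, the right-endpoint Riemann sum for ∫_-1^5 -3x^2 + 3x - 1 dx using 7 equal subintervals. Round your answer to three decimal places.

-121.347

Δx = (5 − (-1))/7 = 6/7.
Right endpoints: -1/7, 5/7, 11/7, 17/7, 23/7, 29/7, 5.
f(-1/7) = -73/49, f(5/7) = -19/49, f(11/7) = -181/49, f(17/7) = -559/49, f(23/7) = -1153/49, f(29/7) = -1963/49, f(5) = -61.
Sum = Δx · [f(-1/7) + f(5/7) + f(11/7) + ...].
Sum ≈ -121.347.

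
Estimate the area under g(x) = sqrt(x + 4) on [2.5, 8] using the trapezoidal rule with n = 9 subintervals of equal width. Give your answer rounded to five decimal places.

16.66333

Δx = (8 − 2.5)/9 = 11/18.
g(2.5) ≈ 2.54951, g(28/9) ≈ 2.66667, g(67/18) ≈ 2.77889, g(13/3) ≈ 2.88675, g(89/18) ≈ 2.99073, g(50/9) ≈ 3.09121, g(37/6) ≈ 3.18852, g(61/9) ≈ 3.28295, g(133/18) ≈ 3.37474, g(8) ≈ 3.46410.
T_9 = (Δx/2)·[g(x_0) + 2g(x_1) + ... + 2g(x_{8}) + g(x_9)].
Sum ≈ 16.66333.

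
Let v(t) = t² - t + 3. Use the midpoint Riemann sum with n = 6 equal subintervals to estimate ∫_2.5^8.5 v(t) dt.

Δt = (8.5 − 2.5)/6 = 1.
Midpoints: 3, 4, 5, 6, 7, 8.
v(3) = 9, v(4) = 15, v(5) = 23, v(6) = 33, v(7) = 45, v(8) = 59.
Sum = Δt · [v(3) + v(4) + v(5) + ...].
Sum = 184.

184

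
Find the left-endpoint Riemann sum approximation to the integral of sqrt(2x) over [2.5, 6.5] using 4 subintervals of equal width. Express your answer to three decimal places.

Δx = (6.5 − 2.5)/4 = 1.
Left endpoints: 2.5, 3.5, 4.5, 5.5.
f(2.5) ≈ 2.236, f(3.5) ≈ 2.646, f(4.5) ≈ 3.000, f(5.5) ≈ 3.317.
Sum = Δx · [f(2.5) + f(3.5) + f(4.5) + f(5.5)].
Sum ≈ 11.198.

11.198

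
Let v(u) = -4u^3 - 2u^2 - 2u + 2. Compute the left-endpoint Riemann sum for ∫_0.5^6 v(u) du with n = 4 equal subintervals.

Δu = (6 − 0.5)/4 = 1.375.
Left endpoints: 0.5, 1.875, 3.25, 4.625.
v(0.5) = 0, v(1.875) = -35.1484375, v(3.25) = -162.9375, v(4.625) = -445.7578125.
Sum = Δu · [v(0.5) + v(1.875) + v(3.25) + v(4.625)].
Sum = -885.28515625.

-885.28515625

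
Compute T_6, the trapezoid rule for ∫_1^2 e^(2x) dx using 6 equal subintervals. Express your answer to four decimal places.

Δx = (2 − 1)/6 = 1/6.
f(1) ≈ 7.3891, f(7/6) ≈ 10.3123, f(4/3) ≈ 14.3919, f(1.5) ≈ 20.0855, f(5/3) ≈ 28.0316, f(11/6) ≈ 39.1213, f(2) ≈ 54.5982.
T_6 = (Δx/2)·[f(x_0) + 2f(x_1) + ... + 2f(x_{5}) + f(x_6)].
Sum ≈ 23.8227.

23.8227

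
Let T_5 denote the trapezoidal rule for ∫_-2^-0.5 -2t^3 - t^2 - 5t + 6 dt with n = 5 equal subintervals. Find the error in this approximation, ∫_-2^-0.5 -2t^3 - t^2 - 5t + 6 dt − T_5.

Exact integral: ∫_-2^-0.5 f(t) dt = 23.71875.
T_5 = 23.865.
Error = 23.71875 − 23.865 = -0.14625.

-0.14625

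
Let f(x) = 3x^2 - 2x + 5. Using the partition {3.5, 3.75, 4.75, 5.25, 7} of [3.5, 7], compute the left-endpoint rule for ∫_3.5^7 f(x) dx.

Subinterval widths: 0.25, 1, 0.5, 1.75.
Left endpoints: 3.5, 3.75, 4.75, 5.25.
f(3.5) = 34.75, f(3.75) = 39.6875, f(4.75) = 63.1875, f(5.25) = 77.1875.
Sum = Σ Δx_i · f(x_i).
Sum = 215.046875.

215.046875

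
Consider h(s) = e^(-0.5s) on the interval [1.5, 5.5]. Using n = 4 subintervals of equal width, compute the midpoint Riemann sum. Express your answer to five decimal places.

Δs = (5.5 − 1.5)/4 = 1.
Midpoints: 2, 3, 4, 5.
h(2) ≈ 0.36788, h(3) ≈ 0.22313, h(4) ≈ 0.13534, h(5) ≈ 0.08208.
Sum = Δs · [h(2) + h(3) + h(4) + h(5)].
Sum ≈ 0.80843.

0.80843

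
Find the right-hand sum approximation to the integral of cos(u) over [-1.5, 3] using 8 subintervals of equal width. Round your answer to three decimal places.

Δu = (3 − (-1.5))/8 = 0.5625.
Right endpoints: -0.9375, -0.375, 0.1875, 0.75, 1.3125, 1.875, 2.4375, 3.
f(-0.9375) ≈ 0.592, f(-0.375) ≈ 0.931, f(0.1875) ≈ 0.982, f(0.75) ≈ 0.732, f(1.3125) ≈ 0.255, f(1.875) ≈ -0.300, f(2.4375) ≈ -0.762, f(3) ≈ -0.990.
Sum = Δu · [f(-0.9375) + f(-0.375) + f(0.1875) + ...].
Sum ≈ 0.810.

0.810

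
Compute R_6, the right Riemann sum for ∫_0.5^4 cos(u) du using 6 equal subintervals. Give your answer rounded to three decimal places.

Δu = (4 − 0.5)/6 = 7/12.
Right endpoints: 13/12, 5/3, 2.25, 17/6, 41/12, 4.
f(13/12) ≈ 0.468, f(5/3) ≈ -0.096, f(2.25) ≈ -0.628, f(17/6) ≈ -0.953, f(41/12) ≈ -0.962, f(4) ≈ -0.654.
Sum = Δu · [f(13/12) + f(5/3) + f(2.25) + ...].
Sum ≈ -1.648.

-1.648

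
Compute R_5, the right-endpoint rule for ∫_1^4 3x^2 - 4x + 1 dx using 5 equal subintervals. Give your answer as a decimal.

Δx = (4 − 1)/5 = 0.6.
Right endpoints: 1.6, 2.2, 2.8, 3.4, 4.
f(1.6) = 2.28, f(2.2) = 6.72, f(2.8) = 13.32, f(3.4) = 22.08, f(4) = 33.
Sum = Δx · [f(1.6) + f(2.2) + f(2.8) + f(3.4) + f(4)].
Sum = 46.44.

46.44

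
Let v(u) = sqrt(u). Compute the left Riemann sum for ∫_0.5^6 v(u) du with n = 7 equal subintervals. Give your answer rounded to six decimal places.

8.852706

Δu = (6 − 0.5)/7 = 11/14.
Left endpoints: 0.5, 9/7, 29/14, 20/7, 51/14, 31/7, 73/14.
v(0.5) ≈ 0.707107, v(9/7) ≈ 1.133893, v(29/14) ≈ 1.439246, v(20/7) ≈ 1.690309, v(51/14) ≈ 1.908627, v(31/7) ≈ 2.104417, v(73/14) ≈ 2.283481.
Sum = Δu · [v(0.5) + v(9/7) + v(29/14) + ...].
Sum ≈ 8.852706.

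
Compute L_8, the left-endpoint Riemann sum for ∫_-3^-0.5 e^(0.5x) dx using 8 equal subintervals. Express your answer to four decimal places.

1.0268

Δx = (-0.5 − (-3))/8 = 0.3125.
Left endpoints: -3, -2.6875, -2.375, -2.0625, -1.75, -1.4375, -1.125, -0.8125.
f(-3) ≈ 0.2231, f(-2.6875) ≈ 0.2609, f(-2.375) ≈ 0.3050, f(-2.0625) ≈ 0.3566, f(-1.75) ≈ 0.4169, f(-1.4375) ≈ 0.4874, f(-1.125) ≈ 0.5698, f(-0.8125) ≈ 0.6661.
Sum = Δx · [f(-3) + f(-2.6875) + f(-2.375) + ...].
Sum ≈ 1.0268.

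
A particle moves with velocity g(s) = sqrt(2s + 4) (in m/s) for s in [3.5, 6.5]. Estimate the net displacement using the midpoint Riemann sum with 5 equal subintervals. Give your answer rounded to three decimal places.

11.204

Δs = (6.5 − 3.5)/5 = 0.6.
Midpoints: 3.8, 4.4, 5, 5.6, 6.2.
g(3.8) ≈ 3.406, g(4.4) ≈ 3.578, g(5) ≈ 3.742, g(5.6) ≈ 3.899, g(6.2) ≈ 4.050.
Sum = Δs · [g(3.8) + g(4.4) + g(5) + g(5.6) + g(6.2)].
Sum ≈ 11.204.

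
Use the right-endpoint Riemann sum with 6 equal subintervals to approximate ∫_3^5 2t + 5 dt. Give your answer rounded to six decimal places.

Δt = (5 − 3)/6 = 1/3.
Right endpoints: 10/3, 11/3, 4, 13/3, 14/3, 5.
f(10/3) = 35/3, f(11/3) = 37/3, f(4) = 13, f(13/3) = 41/3, f(14/3) = 43/3, f(5) = 15.
Sum = Δt · [f(10/3) + f(11/3) + f(4) + ...].
Sum ≈ 26.666667.

26.666667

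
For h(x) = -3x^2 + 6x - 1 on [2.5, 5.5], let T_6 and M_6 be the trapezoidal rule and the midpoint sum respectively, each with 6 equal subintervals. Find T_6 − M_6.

-0.5625

T_6 = -82.125.
M_6 = -81.5625.
T_6 − M_6 = -0.5625.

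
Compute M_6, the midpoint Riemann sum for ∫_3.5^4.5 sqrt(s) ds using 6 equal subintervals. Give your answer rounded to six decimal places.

Δs = (4.5 − 3.5)/6 = 1/6.
Midpoints: 43/12, 3.75, 47/12, 49/12, 4.25, 53/12.
f(43/12) ≈ 1.892969, f(3.75) ≈ 1.936492, f(47/12) ≈ 1.979057, f(49/12) ≈ 2.020726, f(4.25) ≈ 2.061553, f(53/12) ≈ 2.101587.
Sum = Δs · [f(43/12) + f(3.75) + f(47/12) + ...].
Sum ≈ 1.998731.

1.998731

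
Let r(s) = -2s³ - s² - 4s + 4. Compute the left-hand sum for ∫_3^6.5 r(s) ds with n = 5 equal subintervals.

Δs = (6.5 − 3)/5 = 0.7.
Left endpoints: 3, 3.7, 4.4, 5.1, 5.8.
r(3) = -71, r(3.7) = -125.796, r(4.4) = -203.328, r(5.1) = -307.712, r(5.8) = -443.064.
Sum = Δs · [r(3) + r(3.7) + r(4.4) + r(5.1) + r(5.8)].
Sum = -805.63.

-805.63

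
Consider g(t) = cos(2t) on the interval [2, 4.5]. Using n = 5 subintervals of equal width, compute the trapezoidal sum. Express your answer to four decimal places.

0.5349

Δt = (4.5 − 2)/5 = 0.5.
g(2) ≈ -0.6536, g(2.5) ≈ 0.2837, g(3) ≈ 0.9602, g(3.5) ≈ 0.7539, g(4) ≈ -0.1455, g(4.5) ≈ -0.9111.
T_5 = (Δt/2)·[g(t_0) + 2g(t_1) + ... + 2g(t_{4}) + g(t_5)].
Sum ≈ 0.5349.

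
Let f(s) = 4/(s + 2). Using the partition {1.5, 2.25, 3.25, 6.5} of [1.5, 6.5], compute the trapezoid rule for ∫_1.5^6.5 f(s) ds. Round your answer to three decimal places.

3.636

Subinterval widths: 0.75, 1, 3.25.
f(1.5) = 8/7, f(2.25) = 16/17, f(3.25) = 16/21, f(6.5) = 8/17.
On each subinterval the trapezoid contributes (Δs_i/2)·[f(s_{i-1}) + f(s_i)].
Sum ≈ 3.636.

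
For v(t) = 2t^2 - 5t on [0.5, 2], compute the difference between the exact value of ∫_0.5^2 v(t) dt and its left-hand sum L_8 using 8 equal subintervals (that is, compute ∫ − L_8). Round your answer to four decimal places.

Exact integral: ∫_0.5^2 v(t) dt = -4.125.
L_8 ≈ -4.107422.
Error ≈ -4.125 − (-4.107422) ≈ -0.0176.

-0.0176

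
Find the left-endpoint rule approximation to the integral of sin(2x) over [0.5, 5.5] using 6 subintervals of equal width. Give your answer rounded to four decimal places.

Δx = (5.5 − 0.5)/6 = 5/6.
Left endpoints: 0.5, 4/3, 13/6, 3, 23/6, 14/3.
f(0.5) ≈ 0.8415, f(4/3) ≈ 0.4573, f(13/6) ≈ -0.9290, f(3) ≈ -0.2794, f(23/6) ≈ 0.9825, f(14/3) ≈ 0.0913.
Sum = Δx · [f(0.5) + f(4/3) + f(13/6) + ...].
Sum ≈ 0.9701.

0.9701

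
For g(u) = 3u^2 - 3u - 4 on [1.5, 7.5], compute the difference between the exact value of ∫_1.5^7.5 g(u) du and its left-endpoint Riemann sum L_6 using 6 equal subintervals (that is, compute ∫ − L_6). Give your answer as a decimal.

69

Exact integral: ∫_1.5^7.5 g(u) du = 313.5.
L_6 = 244.5.
Error = 313.5 − 244.5 = 69.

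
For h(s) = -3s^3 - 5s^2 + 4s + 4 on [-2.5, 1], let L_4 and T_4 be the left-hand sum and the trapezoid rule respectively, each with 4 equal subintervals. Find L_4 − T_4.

L_4 ≈ 9.3310547.
T_4 ≈ 5.1201172.
L_4 − T_4 = 4.2109375.

4.2109375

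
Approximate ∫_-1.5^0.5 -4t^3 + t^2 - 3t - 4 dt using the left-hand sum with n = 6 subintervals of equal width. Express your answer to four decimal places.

Δt = (0.5 − (-1.5))/6 = 1/3.
Left endpoints: -1.5, -7/6, -5/6, -0.5, -1/6, 1/6.
f(-1.5) = 16.25, f(-7/6) = 779/108, f(-5/6) = 163/108, f(-0.5) = -1.75, f(-1/6) = -373/108, f(1/6) = -485/108.
Sum = Δt · [f(-1.5) + f(-7/6) + f(-5/6) + ...].
Sum ≈ 5.0926.

5.0926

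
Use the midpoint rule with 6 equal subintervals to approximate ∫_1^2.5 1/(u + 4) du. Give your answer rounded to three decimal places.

Δu = (2.5 − 1)/6 = 0.25.
Midpoints: 1.125, 1.375, 1.625, 1.875, 2.125, 2.375.
f(1.125) = 8/41, f(1.375) = 8/43, f(1.625) = 8/45, f(1.875) = 8/47, f(2.125) = 8/49, f(2.375) = 8/51.
Sum = Δu · [f(1.125) + f(1.375) + f(1.625) + ...].
Sum ≈ 0.262.

0.262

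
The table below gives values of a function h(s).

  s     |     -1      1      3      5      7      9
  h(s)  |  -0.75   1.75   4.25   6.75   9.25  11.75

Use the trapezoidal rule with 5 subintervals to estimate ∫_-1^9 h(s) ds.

55

Δs = 2.
T_5 = (2/2)·[(-0.75) + 2·1.75 + 2·4.25 + 2·6.75 + 2·9.25 + 11.75] = 55.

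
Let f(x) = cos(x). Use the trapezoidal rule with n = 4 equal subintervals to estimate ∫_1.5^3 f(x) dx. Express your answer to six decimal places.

-0.846316

Δx = (3 − 1.5)/4 = 0.375.
f(1.5) ≈ 0.070737, f(1.875) ≈ -0.299534, f(2.25) ≈ -0.628174, f(2.625) ≈ -0.869507, f(3) ≈ -0.989992.
T_4 = (Δx/2)·[f(x_0) + 2f(x_1) + 2f(x_2) + 2f(x_3) + f(x_4)].
Sum ≈ -0.846316.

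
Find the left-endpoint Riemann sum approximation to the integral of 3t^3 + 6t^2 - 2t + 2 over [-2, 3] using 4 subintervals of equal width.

59.296875

Δt = (3 − (-2))/4 = 1.25.
Left endpoints: -2, -0.75, 0.5, 1.75.
f(-2) = 6, f(-0.75) = 5.609375, f(0.5) = 2.875, f(1.75) = 32.953125.
Sum = Δt · [f(-2) + f(-0.75) + f(0.5) + f(1.75)].
Sum = 59.296875.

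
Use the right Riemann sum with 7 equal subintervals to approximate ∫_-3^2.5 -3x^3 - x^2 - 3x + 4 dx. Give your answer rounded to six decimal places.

Δx = (2.5 − (-3))/7 = 11/14.
Right endpoints: -31/14, -10/7, -9/14, 1/7, 13/14, 12/7, 2.5.
f(-31/14) = 105123/2744, f(-10/7) = 5142/343, f(-9/14) = 17321/2744, f(1/7) = 1215/343, f(13/14) = -5625/2744, f(12/7) = -6584/343, f(2.5) = -56.625.
Sum = Δx · [f(-31/14) + f(-10/7) + f(-9/14) + ...].
Sum ≈ -11.561224.

-11.561224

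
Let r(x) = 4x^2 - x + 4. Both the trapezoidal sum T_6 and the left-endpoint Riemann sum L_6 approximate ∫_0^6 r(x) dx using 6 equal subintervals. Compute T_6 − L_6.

T_6 = 298.
L_6 = 229.
T_6 − L_6 = 69.

69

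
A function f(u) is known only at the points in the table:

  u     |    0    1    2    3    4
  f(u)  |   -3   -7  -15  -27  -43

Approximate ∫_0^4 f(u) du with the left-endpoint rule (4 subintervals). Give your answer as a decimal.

Δu = 1.
Sum = 1·[(-3) + (-7) + (-15) + (-27)] = -52.

-52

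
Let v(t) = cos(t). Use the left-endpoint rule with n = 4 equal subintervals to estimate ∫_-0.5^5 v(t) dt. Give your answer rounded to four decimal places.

Δt = (5 − (-0.5))/4 = 1.375.
Left endpoints: -0.5, 0.875, 2.25, 3.625.
v(-0.5) ≈ 0.8776, v(0.875) ≈ 0.6410, v(2.25) ≈ -0.6282, v(3.625) ≈ -0.8854.
Sum = Δt · [v(-0.5) + v(0.875) + v(2.25) + v(3.625)].
Sum ≈ 0.0069.

0.0069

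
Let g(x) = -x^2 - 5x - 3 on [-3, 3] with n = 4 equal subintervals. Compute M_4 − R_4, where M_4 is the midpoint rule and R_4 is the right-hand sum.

25.875

M_4 = -34.875.
R_4 = -60.75.
M_4 − R_4 = 25.875.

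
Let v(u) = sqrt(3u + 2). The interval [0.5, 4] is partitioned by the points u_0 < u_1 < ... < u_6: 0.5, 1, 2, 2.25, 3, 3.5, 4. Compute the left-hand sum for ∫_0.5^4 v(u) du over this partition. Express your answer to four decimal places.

9.5232

Subinterval widths: 0.5, 1, 0.25, 0.75, 0.5, 0.5.
Left endpoints: 0.5, 1, 2, 2.25, 3, 3.5.
v(0.5) ≈ 1.8708, v(1) ≈ 2.2361, v(2) ≈ 2.8284, v(2.25) ≈ 2.9580, v(3) ≈ 3.3166, v(3.5) ≈ 3.5355.
Sum = Σ Δu_i · v(u_i).
Sum ≈ 9.5232.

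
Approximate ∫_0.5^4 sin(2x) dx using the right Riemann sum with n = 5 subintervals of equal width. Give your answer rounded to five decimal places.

0.33674

Δx = (4 − 0.5)/5 = 0.7.
Right endpoints: 1.2, 1.9, 2.6, 3.3, 4.
f(1.2) ≈ 0.67546, f(1.9) ≈ -0.61186, f(2.6) ≈ -0.88345, f(3.3) ≈ 0.31154, f(4) ≈ 0.98936.
Sum = Δx · [f(1.2) + f(1.9) + f(2.6) + f(3.3) + f(4)].
Sum ≈ 0.33674.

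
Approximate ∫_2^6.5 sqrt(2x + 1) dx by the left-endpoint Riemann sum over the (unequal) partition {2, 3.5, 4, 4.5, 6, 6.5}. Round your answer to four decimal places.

12.8145

Subinterval widths: 1.5, 0.5, 0.5, 1.5, 0.5.
Left endpoints: 2, 3.5, 4, 4.5, 6.
f(2) ≈ 2.2361, f(3.5) ≈ 2.8284, f(4) ≈ 3.0000, f(4.5) ≈ 3.1623, f(6) ≈ 3.6056.
Sum = Σ Δx_i · f(x_i).
Sum ≈ 12.8145.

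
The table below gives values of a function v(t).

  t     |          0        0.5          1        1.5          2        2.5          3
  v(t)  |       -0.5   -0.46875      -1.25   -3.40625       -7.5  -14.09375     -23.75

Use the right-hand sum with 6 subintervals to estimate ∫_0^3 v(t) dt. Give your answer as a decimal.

-25.234375

Δt = 0.5.
Sum = 0.5·[(-0.46875) + (-1.25) + (-3.40625) + (-7.5) + (-14.09375) + (-23.75)] = -25.234375.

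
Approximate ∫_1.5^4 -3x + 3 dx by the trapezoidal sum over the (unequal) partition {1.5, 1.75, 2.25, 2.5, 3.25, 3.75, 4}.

-13.125

Subinterval widths: 0.25, 0.5, 0.25, 0.75, 0.5, 0.25.
f(1.5) = -1.5, f(1.75) = -2.25, f(2.25) = -3.75, f(2.5) = -4.5, f(3.25) = -6.75, f(3.75) = -8.25, f(4) = -9.
On each subinterval the trapezoid contributes (Δx_i/2)·[f(x_{i-1}) + f(x_i)].
Sum = -13.125.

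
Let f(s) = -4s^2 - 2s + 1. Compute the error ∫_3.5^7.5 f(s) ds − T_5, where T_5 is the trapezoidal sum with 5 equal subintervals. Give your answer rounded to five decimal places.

1.70667

Exact integral: ∫_3.5^7.5 f(s) ds ≈ -545.3333333.
T_5 = -547.04.
Error ≈ -545.3333333 − (-547.04) ≈ 1.70667.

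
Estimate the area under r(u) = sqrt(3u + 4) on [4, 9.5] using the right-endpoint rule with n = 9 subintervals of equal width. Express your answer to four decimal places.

Δu = (9.5 − 4)/9 = 11/18.
Right endpoints: 83/18, 47/9, 35/6, 58/9, 127/18, 23/3, 149/18, 80/9, 9.5.
r(83/18) ≈ 4.2230, r(47/9) ≈ 4.4347, r(35/6) ≈ 4.6368, r(58/9) ≈ 4.8305, r(127/18) ≈ 5.0166, r(23/3) ≈ 5.1962, r(149/18) ≈ 5.3697, r(80/9) ≈ 5.5377, r(9.5) ≈ 5.7009.
Sum = Δu · [r(83/18) + r(47/9) + r(35/6) + ...].
Sum ≈ 27.4670.

27.4670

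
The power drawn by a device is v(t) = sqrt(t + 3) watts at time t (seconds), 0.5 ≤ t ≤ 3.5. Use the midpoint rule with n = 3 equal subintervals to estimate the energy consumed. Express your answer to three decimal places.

6.686

Δt = (3.5 − 0.5)/3 = 1.
Midpoints: 1, 2, 3.
v(1) ≈ 2.000, v(2) ≈ 2.236, v(3) ≈ 2.449.
Sum = Δt · [v(1) + v(2) + v(3)].
Sum ≈ 6.686.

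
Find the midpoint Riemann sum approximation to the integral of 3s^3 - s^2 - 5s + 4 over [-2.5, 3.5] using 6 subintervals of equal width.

Δs = (3.5 − (-2.5))/6 = 1.
Midpoints: -2, -1, 0, 1, 2, 3.
f(-2) = -14, f(-1) = 5, f(0) = 4, f(1) = 1, f(2) = 14, f(3) = 61.
Sum = Δs · [f(-2) + f(-1) + f(0) + ...].
Sum = 71.

71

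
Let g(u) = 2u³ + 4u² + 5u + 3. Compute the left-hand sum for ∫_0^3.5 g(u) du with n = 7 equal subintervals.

137.375

Δu = (3.5 − 0)/7 = 0.5.
Left endpoints: 0, 0.5, 1, 1.5, 2, 2.5, 3.
g(0) = 3, g(0.5) = 6.75, g(1) = 14, g(1.5) = 26.25, g(2) = 45, g(2.5) = 71.75, g(3) = 108.
Sum = Δu · [g(0) + g(0.5) + g(1) + ...].
Sum = 137.375.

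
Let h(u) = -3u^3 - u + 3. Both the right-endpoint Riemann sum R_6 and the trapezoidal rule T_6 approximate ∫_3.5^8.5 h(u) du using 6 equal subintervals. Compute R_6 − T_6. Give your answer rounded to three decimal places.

R_6 ≈ -4564.89583.
T_6 = -3848.75.
R_6 − T_6 ≈ -716.146.

-716.146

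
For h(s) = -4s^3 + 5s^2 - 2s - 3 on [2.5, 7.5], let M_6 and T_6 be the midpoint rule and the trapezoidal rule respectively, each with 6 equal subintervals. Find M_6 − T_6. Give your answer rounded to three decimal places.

M_6 ≈ -2497.00231.
T_6 ≈ -2544.74537.
M_6 − T_6 ≈ 47.743.

47.743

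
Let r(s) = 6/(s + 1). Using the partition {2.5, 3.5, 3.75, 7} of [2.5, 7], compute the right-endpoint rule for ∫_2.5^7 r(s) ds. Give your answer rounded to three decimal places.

Subinterval widths: 1, 0.25, 3.25.
Right endpoints: 3.5, 3.75, 7.
r(3.5) = 4/3, r(3.75) = 24/19, r(7) = 0.75.
Sum = Σ Δs_i · r(s_i).
Sum ≈ 4.087.

4.087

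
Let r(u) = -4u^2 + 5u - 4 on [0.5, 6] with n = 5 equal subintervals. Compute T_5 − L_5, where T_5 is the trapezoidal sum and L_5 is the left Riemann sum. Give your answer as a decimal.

T_5 = -224.895.
L_5 = -161.37.
T_5 − L_5 = -63.525.

-63.525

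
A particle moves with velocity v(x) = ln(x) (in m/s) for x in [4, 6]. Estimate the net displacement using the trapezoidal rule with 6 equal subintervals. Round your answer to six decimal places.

3.204608

Δx = (6 − 4)/6 = 1/3.
v(4) ≈ 1.386294, v(13/3) ≈ 1.466337, v(14/3) ≈ 1.540445, v(5) ≈ 1.609438, v(16/3) ≈ 1.673976, v(17/3) ≈ 1.734601, v(6) ≈ 1.791759.
T_6 = (Δx/2)·[v(x_0) + 2v(x_1) + ... + 2v(x_{5}) + v(x_6)].
Sum ≈ 3.204608.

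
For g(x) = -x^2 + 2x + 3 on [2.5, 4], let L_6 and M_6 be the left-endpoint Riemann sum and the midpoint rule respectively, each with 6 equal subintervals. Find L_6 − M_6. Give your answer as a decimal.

0.8203125

L_6 = -1.046875.
M_6 = -1.8671875.
L_6 − M_6 = 0.8203125.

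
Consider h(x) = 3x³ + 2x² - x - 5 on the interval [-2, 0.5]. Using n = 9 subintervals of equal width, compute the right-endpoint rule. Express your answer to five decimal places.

Δx = (0.5 − (-2))/9 = 5/18.
Right endpoints: -31/18, -13/9, -7/6, -8/9, -11/18, -1/3, -1/18, 2/9, 0.5.
h(-31/18) = -24631/1944, h(-13/9) = -2047/243, h(-7/6) = -5.875, h(-8/9) = -1127/243, h(-11/18) = -8411/1944, h(-1/3) = -41/9, h(-1/18) = -9601/1944, h(2/9) = -1237/243, h(0.5) = -4.625.
Sum = Δx · [h(-31/18) + h(-13/9) + h(-7/6) + ...].
Sum ≈ -15.31764.

-15.31764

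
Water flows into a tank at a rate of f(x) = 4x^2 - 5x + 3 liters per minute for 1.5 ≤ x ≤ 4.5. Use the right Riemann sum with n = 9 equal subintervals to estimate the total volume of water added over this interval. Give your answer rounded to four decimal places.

Δx = (4.5 − 1.5)/9 = 1/3.
Right endpoints: 11/6, 13/6, 2.5, 17/6, 19/6, 3.5, 23/6, 25/6, 4.5.
f(11/6) = 131/18, f(13/6) = 197/18, f(2.5) = 15.5, f(17/6) = 377/18, f(19/6) = 491/18, f(3.5) = 34.5, f(23/6) = 767/18, f(25/6) = 929/18, f(4.5) = 61.5.
Sum = Δx · [f(11/6) + f(13/6) + f(2.5) + ...].
Sum ≈ 90.7222.

90.7222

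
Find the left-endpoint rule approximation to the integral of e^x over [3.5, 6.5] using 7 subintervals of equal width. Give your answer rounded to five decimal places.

506.23638

Δx = (6.5 − 3.5)/7 = 3/7.
Left endpoints: 3.5, 55/14, 61/14, 67/14, 73/14, 79/14, 85/14.
f(3.5) ≈ 33.11545, f(55/14) ≈ 50.83431, f(61/14) ≈ 78.03386, f(67/14) ≈ 119.78689, f(73/14) ≈ 183.88043, f(79/14) ≈ 282.26805, f(85/14) ≈ 433.29924.
Sum = Δx · [f(3.5) + f(55/14) + f(61/14) + ...].
Sum ≈ 506.23638.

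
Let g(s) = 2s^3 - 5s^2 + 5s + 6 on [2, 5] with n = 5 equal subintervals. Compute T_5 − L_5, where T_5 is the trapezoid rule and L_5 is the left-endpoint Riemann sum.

T_5 = 182.88.
L_5 = 139.68.
T_5 − L_5 = 43.2.

43.2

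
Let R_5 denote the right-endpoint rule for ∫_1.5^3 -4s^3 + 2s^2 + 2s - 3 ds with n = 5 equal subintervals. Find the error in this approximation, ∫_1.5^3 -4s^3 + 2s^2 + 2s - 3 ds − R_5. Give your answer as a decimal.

12.2625

Exact integral: ∫_1.5^3 f(s) ds = -57.9375.
R_5 = -70.2.
Error = -57.9375 − (-70.2) = 12.2625.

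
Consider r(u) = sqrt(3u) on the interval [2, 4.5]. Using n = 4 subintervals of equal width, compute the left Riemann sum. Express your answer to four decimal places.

Δu = (4.5 − 2)/4 = 0.625.
Left endpoints: 2, 2.625, 3.25, 3.875.
r(2) ≈ 2.4495, r(2.625) ≈ 2.8062, r(3.25) ≈ 3.1225, r(3.875) ≈ 3.4095.
Sum = Δu · [r(2) + r(2.625) + r(3.25) + r(3.875)].
Sum ≈ 7.3674.

7.3674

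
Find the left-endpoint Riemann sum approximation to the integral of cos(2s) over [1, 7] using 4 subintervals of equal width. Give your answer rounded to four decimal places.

Δs = (7 − 1)/4 = 1.5.
Left endpoints: 1, 2.5, 4, 5.5.
f(1) ≈ -0.4161, f(2.5) ≈ 0.2837, f(4) ≈ -0.1455, f(5.5) ≈ 0.0044.
Sum = Δs · [f(1) + f(2.5) + f(4) + f(5.5)].
Sum ≈ -0.4103.

-0.4103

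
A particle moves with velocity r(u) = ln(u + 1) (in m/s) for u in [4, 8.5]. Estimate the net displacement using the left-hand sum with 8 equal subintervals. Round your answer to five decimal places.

Δu = (8.5 − 4)/8 = 0.5625.
Left endpoints: 4, 4.5625, 5.125, 5.6875, 6.25, 6.8125, 7.375, 7.9375.
r(4) ≈ 1.60944, r(4.5625) ≈ 1.71605, r(5.125) ≈ 1.81238, r(5.6875) ≈ 1.90024, r(6.25) ≈ 1.98100, r(6.8125) ≈ 2.05573, r(7.375) ≈ 2.12525, r(7.9375) ≈ 2.19026.
Sum = Δu · [r(4) + r(4.5625) + r(5.125) + ...].
Sum ≈ 8.65707.

8.65707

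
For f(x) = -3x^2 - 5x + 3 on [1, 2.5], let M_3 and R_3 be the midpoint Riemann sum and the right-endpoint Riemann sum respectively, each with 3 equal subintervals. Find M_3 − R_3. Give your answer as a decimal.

M_3 = -23.15625.
R_3 = -29.25.
M_3 − R_3 = 6.09375.

6.09375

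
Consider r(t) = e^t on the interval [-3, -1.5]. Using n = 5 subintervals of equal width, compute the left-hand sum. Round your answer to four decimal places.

0.1486

Δt = (-1.5 − (-3))/5 = 0.3.
Left endpoints: -3, -2.7, -2.4, -2.1, -1.8.
r(-3) ≈ 0.0498, r(-2.7) ≈ 0.0672, r(-2.4) ≈ 0.0907, r(-2.1) ≈ 0.1225, r(-1.8) ≈ 0.1653.
Sum = Δt · [r(-3) + r(-2.7) + r(-2.4) + r(-2.1) + r(-1.8)].
Sum ≈ 0.1486.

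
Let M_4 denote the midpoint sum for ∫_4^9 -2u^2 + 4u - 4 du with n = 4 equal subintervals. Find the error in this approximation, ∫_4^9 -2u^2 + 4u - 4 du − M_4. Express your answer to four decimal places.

Exact integral: ∫_4^9 f(u) du ≈ -333.333333.
M_4 = -332.03125.
Error ≈ -333.333333 − (-332.03125) ≈ -1.3021.

-1.3021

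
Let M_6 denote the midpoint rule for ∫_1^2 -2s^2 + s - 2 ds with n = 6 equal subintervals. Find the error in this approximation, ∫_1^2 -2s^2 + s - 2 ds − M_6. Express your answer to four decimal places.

-0.0046

Exact integral: ∫_1^2 f(s) ds ≈ -5.166667.
M_6 ≈ -5.162037.
Error ≈ -5.166667 − (-5.162037) ≈ -0.0046.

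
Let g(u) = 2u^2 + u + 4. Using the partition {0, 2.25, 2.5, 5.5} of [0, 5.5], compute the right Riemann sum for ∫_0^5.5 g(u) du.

Subinterval widths: 2.25, 0.25, 3.
Right endpoints: 2.25, 2.5, 5.5.
g(2.25) = 16.375, g(2.5) = 19, g(5.5) = 70.
Sum = Σ Δu_i · g(u_i).
Sum = 251.59375.

251.59375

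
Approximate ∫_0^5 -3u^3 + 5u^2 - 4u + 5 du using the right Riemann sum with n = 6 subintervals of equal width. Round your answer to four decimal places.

-408.0440

Δu = (5 − 0)/6 = 5/6.
Right endpoints: 5/6, 5/3, 2.5, 10/3, 25/6, 5.
f(5/6) = 245/72, f(5/3) = -5/3, f(2.5) = -20.625, f(10/3) = -575/9, f(25/6) = -141.875, f(5) = -265.
Sum = Δu · [f(5/6) + f(5/3) + f(2.5) + ...].
Sum ≈ -408.0440.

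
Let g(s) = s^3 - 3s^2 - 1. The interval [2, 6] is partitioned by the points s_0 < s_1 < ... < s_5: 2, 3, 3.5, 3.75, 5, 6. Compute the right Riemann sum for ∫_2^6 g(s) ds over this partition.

Subinterval widths: 1, 0.5, 0.25, 1.25, 1.
Right endpoints: 3, 3.5, 3.75, 5, 6.
g(3) = -1, g(3.5) = 5.125, g(3.75) = 9.546875, g(5) = 49, g(6) = 107.
Sum = Σ Δs_i · g(s_i).
Sum = 172.19921875.

172.19921875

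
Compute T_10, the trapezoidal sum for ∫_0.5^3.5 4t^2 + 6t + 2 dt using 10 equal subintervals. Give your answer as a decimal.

Δt = (3.5 − 0.5)/10 = 0.3.
f(0.5) = 6, f(0.8) = 9.36, f(1.1) = 13.44, f(1.4) = 18.24, f(1.7) = 23.76, f(2) = 30, f(2.3) = 36.96, f(2.6) = 44.64, f(2.9) = 53.04, f(3.2) = 62.16, f(3.5) = 72.
T_10 = (Δt/2)·[f(t_0) + 2f(t_1) + ... + 2f(t_{9}) + f(t_10)].
Sum = 99.18.

99.18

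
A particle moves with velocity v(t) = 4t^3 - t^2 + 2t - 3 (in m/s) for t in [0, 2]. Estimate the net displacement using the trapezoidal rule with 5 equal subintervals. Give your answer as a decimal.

11.92

Δt = (2 − 0)/5 = 0.4.
v(0) = -3, v(0.4) = -2.104, v(0.8) = 0.008, v(1.2) = 4.872, v(1.6) = 14.024, v(2) = 29.
T_5 = (Δt/2)·[v(t_0) + 2v(t_1) + ... + 2v(t_{4}) + v(t_5)].
Sum = 11.92.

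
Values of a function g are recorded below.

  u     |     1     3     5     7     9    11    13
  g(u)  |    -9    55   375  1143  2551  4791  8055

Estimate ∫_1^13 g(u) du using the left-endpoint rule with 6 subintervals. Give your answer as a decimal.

17812

Δu = 2.
Sum = 2·[(-9) + 55 + 375 + 1143 + 2551 + 4791] = 17812.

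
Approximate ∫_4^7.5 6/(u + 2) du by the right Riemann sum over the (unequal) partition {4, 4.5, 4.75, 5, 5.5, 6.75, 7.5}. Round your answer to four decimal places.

2.6289

Subinterval widths: 0.5, 0.25, 0.25, 0.5, 1.25, 0.75.
Right endpoints: 4.5, 4.75, 5, 5.5, 6.75, 7.5.
f(4.5) = 12/13, f(4.75) = 8/9, f(5) = 6/7, f(5.5) = 0.8, f(6.75) = 24/35, f(7.5) = 12/19.
Sum = Σ Δu_i · f(u_i).
Sum ≈ 2.6289.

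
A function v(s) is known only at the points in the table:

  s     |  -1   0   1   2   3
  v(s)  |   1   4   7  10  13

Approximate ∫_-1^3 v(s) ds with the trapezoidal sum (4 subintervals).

28

Δs = 1.
T_4 = (1/2)·[1 + 2·4 + 2·7 + 2·10 + 13] = 28.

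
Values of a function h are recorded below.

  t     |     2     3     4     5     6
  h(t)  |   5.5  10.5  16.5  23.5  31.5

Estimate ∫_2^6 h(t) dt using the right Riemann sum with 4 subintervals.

Δt = 1.
Sum = 1·[10.5 + 16.5 + 23.5 + 31.5] = 82.

82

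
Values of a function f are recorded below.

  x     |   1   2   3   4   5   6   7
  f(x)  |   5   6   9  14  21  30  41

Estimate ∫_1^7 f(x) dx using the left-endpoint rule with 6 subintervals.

Δx = 1.
Sum = 1·[5 + 6 + 9 + 14 + 21 + 30] = 85.

85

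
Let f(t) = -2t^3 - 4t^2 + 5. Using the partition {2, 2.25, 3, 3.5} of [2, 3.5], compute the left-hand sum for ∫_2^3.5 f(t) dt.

Subinterval widths: 0.25, 0.75, 0.5.
Left endpoints: 2, 2.25, 3.
f(2) = -27, f(2.25) = -38.03125, f(3) = -85.
Sum = Σ Δt_i · f(t_i).
Sum = -77.7734375.

-77.7734375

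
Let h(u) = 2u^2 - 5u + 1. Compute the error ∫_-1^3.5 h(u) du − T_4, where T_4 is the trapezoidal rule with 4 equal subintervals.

Exact integral: ∫_-1^3.5 h(u) du = 5.625.
T_4 = 7.5234375.
Error = 5.625 − 7.5234375 = -1.8984375.

-1.8984375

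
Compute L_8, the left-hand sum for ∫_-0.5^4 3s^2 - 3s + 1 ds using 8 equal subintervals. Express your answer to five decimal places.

Δs = (4 − (-0.5))/8 = 0.5625.
Left endpoints: -0.5, 0.0625, 0.625, 1.1875, 1.75, 2.3125, 2.875, 3.4375.
f(-0.5) = 3.25, f(0.0625) = 0.82421875, f(0.625) = 0.296875, f(1.1875) = 1.66796875, f(1.75) = 4.9375, f(2.3125) = 10.10546875, f(2.875) = 17.171875, f(3.4375) = 26.13671875.
Sum = Δs · [f(-0.5) + f(0.0625) + f(0.625) + ...].
Sum ≈ 36.21973.

36.21973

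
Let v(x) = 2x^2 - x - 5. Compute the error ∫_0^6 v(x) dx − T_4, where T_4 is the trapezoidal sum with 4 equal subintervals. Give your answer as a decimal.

-4.5

Exact integral: ∫_0^6 v(x) dx = 96.
T_4 = 100.5.
Error = 96 − 100.5 = -4.5.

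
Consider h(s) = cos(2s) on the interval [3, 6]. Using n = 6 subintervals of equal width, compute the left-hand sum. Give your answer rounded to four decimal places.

-0.0886

Δs = (6 − 3)/6 = 0.5.
Left endpoints: 3, 3.5, 4, 4.5, 5, 5.5.
h(3) ≈ 0.9602, h(3.5) ≈ 0.7539, h(4) ≈ -0.1455, h(4.5) ≈ -0.9111, h(5) ≈ -0.8391, h(5.5) ≈ 0.0044.
Sum = Δs · [h(3) + h(3.5) + h(4) + ...].
Sum ≈ -0.0886.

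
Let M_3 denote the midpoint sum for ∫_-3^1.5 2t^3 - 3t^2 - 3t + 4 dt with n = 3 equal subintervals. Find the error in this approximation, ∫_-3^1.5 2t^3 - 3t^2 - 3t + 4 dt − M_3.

Exact integral: ∫_-3^1.5 f(t) dt = -40.21875.
M_3 = -33.890625.
Error = -40.21875 − (-33.890625) = -6.328125.

-6.328125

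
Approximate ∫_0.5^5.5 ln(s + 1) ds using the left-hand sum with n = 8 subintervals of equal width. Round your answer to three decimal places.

6.084

Δs = (5.5 − 0.5)/8 = 0.625.
Left endpoints: 0.5, 1.125, 1.75, 2.375, 3, 3.625, 4.25, 4.875.
f(0.5) ≈ 0.405, f(1.125) ≈ 0.754, f(1.75) ≈ 1.012, f(2.375) ≈ 1.216, f(3) ≈ 1.386, f(3.625) ≈ 1.531, f(4.25) ≈ 1.658, f(4.875) ≈ 1.771.
Sum = Δs · [f(0.5) + f(1.125) + f(1.75) + ...].
Sum ≈ 6.084.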